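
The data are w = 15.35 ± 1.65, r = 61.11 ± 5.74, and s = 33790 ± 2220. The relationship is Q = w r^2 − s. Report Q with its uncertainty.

Let p = w·r^2 = 57320. δp/p = √((1·δw/w)² + (2·δr/r)²) = √(0.0116 + 0.0353) = 0.216, so δp = 12400.
Q = p − s: δQ = √(δp² + δs²) = √(1.54e+08 + 4.93e+06) = 12600
Q = 23530.

23530 ± 12600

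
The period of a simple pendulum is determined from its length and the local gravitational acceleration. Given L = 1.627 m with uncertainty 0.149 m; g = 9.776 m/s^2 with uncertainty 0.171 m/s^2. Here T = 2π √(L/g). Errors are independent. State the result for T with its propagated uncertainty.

2.563 ± 0.119 s

Each factor contributes (exponent × relative error)² to (δT/T)²:
  (½·δL/L)² = (0.5×0.0916)² = 0.00210;  (−½·δg/g)² = (-0.5×0.0175)² = 7.65e-05
δT/T = √(0.00217) = 0.0466
T = 2.563 s, so δT = 0.0466 × 2.563 = 0.119 s.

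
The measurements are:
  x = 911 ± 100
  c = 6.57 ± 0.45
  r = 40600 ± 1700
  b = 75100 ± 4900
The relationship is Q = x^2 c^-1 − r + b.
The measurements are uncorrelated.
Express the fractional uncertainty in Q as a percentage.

18.3%

Let p = x^2·c^-1 = 1.26e+05. δp/p = √((2·δx/x)² + (-1·δc/c)²) = √(0.0482 + 0.00469) = 0.230, so δp = 29100.
Q = p − r + b: δQ = √(δp² + δr² + δb²) = √(8.44e+08 + 2.89e+06 + 2.4e+07) = 29500
Q = 1.61e+05, so δQ/Q = 29500/1.61e+05 = 0.183.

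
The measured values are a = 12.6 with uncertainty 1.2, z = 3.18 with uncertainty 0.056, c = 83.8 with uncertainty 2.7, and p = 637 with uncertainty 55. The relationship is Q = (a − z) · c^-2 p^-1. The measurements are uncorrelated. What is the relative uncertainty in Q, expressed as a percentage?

Let u = a − z = 9.42. δu = √(δa² + δz²) = √(1.44 + 0.00314) = 1.20, so δu/u = 0.128.
Q is then a monomial in u, c, p:
δQ/Q = √((δu/u)² + (-2·δc/c)² + (-1·δp/p)²) = √(0.0163 + 0.00415 + 0.00745) = 0.167

16.7%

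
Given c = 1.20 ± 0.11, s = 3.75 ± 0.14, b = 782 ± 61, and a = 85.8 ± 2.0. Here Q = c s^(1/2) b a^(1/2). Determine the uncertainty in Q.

Q is a product of powers, so relative uncertainties combine in quadrature:
  (1·δc/c)² = (1×0.0917)² = 0.00840;  (½·δs/s)² = (0.5×0.0373)² = 0.000348;  (1·δb/b)² = (1×0.0780)² = 0.00608;  (½·δa/a)² = (0.5×0.0233)² = 0.000136
δQ/Q = √(0.0150) = 0.122
Q = 16800, so δQ = 0.122 × 16800 = 2060.

2060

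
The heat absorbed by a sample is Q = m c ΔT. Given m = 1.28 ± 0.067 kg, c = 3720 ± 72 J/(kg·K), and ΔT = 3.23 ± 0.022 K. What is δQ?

865 J

Each factor contributes (exponent × relative error)² to (δQ/Q)²:
  (1·δm/m)² = (1×0.0523)² = 0.00274;  (1·δc/c)² = (1×0.0194)² = 0.000375;  (1·δΔT/ΔT)² = (1×0.00681)² = 4.64e-05
δQ/Q = √(0.00316) = 0.0562
Q = 15400 J, so δQ = 0.0562 × 15400 = 865 J.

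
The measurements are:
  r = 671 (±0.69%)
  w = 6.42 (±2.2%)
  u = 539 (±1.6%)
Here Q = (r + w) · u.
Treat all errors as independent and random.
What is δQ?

Let h = r + w = 677. δh = √(δr² + δw²) = √(21.4 + 0.0199) = 4.63, so δh/h = 0.00684.
Q is then a monomial in h, u:
δQ/Q = √((δh/h)² + (1·δu/u)²) = √(4.68e-05 + 0.000256) = 0.0174
Q = 3.65e+05, so δQ = 0.0174 × 3.65e+05 = 6350.

6350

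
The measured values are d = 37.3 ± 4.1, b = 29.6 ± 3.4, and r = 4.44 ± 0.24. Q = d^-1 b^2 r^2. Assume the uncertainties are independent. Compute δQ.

Each factor contributes (exponent × relative error)² to (δQ/Q)²:
  (-1·δd/d)² = (-1×0.110)² = 0.0121;  (2·δb/b)² = (2×0.115)² = 0.0528;  (2·δr/r)² = (2×0.0541)² = 0.0117
δQ/Q = √(0.0765) = 0.277
Q = 463, so δQ = 0.277 × 463 = 128.

128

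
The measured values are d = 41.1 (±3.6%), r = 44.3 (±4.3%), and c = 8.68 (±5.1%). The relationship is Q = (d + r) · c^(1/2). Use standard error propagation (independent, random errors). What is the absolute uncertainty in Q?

Let u = d + r = 85.4. δu = √(δd² + δr²) = √(2.19 + 3.63) = 2.41, so δu/u = 0.0282.
Q is then a monomial in u, c:
δQ/Q = √((δu/u)² + (½·δc/c)²) = √(0.000798 + 0.000650) = 0.0381
Q = 252, so δQ = 0.0381 × 252 = 9.57.

9.57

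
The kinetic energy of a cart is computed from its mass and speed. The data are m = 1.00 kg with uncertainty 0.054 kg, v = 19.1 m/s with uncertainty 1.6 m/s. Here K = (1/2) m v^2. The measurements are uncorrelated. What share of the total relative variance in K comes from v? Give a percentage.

90.6%

(δK/K)² = (1·δm/m)² + (2·δv/v)²
  m term: (1×0.0540)² = 0.00292
  v term: (2×0.0838)² = 0.0281
Total = 0.0310. Share from v = 0.0281/0.0310 = 0.906.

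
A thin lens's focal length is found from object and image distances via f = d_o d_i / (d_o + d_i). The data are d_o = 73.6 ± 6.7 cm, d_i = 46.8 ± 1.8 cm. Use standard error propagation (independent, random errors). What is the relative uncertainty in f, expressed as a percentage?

4.25%

∂f/∂d_o = (d_i/(d_o+d_i))² = 0.151;  ∂f/∂d_i = (d_o/(d_o+d_i))² = 0.374
δf = √((∂f/∂d_o · δd_o)² + (∂f/∂d_i · δd_i)²) = √(1.02 + 0.452) = 1.22 cm
f = 28.6 cm, so δf/f = 1.22/28.6 = 0.0425.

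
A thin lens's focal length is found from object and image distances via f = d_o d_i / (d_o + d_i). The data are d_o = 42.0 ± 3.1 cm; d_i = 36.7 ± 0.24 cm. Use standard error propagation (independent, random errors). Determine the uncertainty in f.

0.678 cm

∂f/∂d_o = (d_i/(d_o+d_i))² = 0.217;  ∂f/∂d_i = (d_o/(d_o+d_i))² = 0.285
δf = √((∂f/∂d_o · δd_o)² + (∂f/∂d_i · δd_i)²) = √(0.454 + 0.00467) = 0.678 cm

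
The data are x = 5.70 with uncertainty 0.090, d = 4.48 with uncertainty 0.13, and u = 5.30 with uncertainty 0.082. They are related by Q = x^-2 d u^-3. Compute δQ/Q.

0.0632

For a monomial Q ∝ x^-2, d, u^-3, fractional errors add in quadrature:
  (-2·δx/x)² = (-2×0.0158)² = 0.000997;  (1·δd/d)² = (1×0.0290)² = 0.000842;  (-3·δu/u)² = (-3×0.0155)² = 0.00215
δQ/Q = √(0.00399) = 0.0632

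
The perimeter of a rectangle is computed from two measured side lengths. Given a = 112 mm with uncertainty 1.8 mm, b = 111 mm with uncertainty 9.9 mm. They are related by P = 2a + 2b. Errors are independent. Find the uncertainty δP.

20.1 mm

P is a linear combination, so absolute uncertainties add in quadrature:
  (2·δa)² = 13.0;  (2·δb)² = 392
δP = √(405) = 20.1 mm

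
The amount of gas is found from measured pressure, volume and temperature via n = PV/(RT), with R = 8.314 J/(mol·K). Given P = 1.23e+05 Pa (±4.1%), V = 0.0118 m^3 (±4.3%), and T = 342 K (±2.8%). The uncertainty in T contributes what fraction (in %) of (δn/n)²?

18.2%

(δn/n)² = (1·δP/P)² + (1·δV/V)² + (-1·δT/T)²
  P term: (1×0.0410)² = 0.00168
  V term: (1×0.0430)² = 0.00185
  T term: (-1×0.0280)² = 0.000784
Total = 0.00431. Share from T = 0.000784/0.00431 = 0.182.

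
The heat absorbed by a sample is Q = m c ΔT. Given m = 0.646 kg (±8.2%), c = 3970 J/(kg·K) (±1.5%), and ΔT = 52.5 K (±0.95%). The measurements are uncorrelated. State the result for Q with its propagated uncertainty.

(1.35 ± 0.113) × 10^5 J

Relative error in a monomial: (δQ/Q)² = Σ (nᵢ · δxᵢ/xᵢ)².
  (1·δm/m)² = (1×0.0820)² = 0.00672;  (1·δc/c)² = (1×0.0150)² = 0.000225;  (1·δΔT/ΔT)² = (1×0.00950)² = 9.02e-05
δQ/Q = √(0.00704) = 0.0839
Q = 1.35e+05 J, so δQ = 0.0839 × 1.35e+05 = 11300 J.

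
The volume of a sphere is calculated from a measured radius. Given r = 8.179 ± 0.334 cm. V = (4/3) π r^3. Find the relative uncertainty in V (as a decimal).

Since V is a product/quotient, work with relative uncertainties:
  (3·δr/r)² = (3×0.0408)² = 0.0150
δV/V = √(0.0150) = 0.123

0.123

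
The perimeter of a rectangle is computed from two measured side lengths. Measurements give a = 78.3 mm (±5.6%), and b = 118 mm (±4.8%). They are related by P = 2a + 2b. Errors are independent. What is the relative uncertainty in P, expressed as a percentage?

Sums and differences: (δP)² = Σ (cᵢ δxᵢ)².
  (2·δa)² = 76.9;  (2·δb)² = 128
δP = √(205) = 14.3 mm
P = 393 mm, so δP/P = 14.3/393 = 0.0365.

3.65%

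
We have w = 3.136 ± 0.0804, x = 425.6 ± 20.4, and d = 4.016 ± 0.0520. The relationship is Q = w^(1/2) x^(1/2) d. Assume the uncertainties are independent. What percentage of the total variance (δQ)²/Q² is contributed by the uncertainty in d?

18.5%

(δQ/Q)² = (½·δw/w)² + (½·δx/x)² + (1·δd/d)²
  w term: (0.5×0.0256)² = 0.000164
  x term: (0.5×0.0479)² = 0.000574
  d term: (1×0.0129)² = 0.000168
Total = 0.000906. Share from d = 0.000168/0.000906 = 0.185.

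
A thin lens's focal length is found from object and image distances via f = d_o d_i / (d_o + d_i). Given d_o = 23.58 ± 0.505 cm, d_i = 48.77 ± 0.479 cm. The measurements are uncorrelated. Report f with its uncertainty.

15.89 ± 0.235 cm

∂f/∂d_o = (d_i/(d_o+d_i))² = 0.454;  ∂f/∂d_i = (d_o/(d_o+d_i))² = 0.106
δf = √((∂f/∂d_o · δd_o)² + (∂f/∂d_i · δd_i)²) = √(0.0527 + 0.00259) = 0.235 cm
f = 15.89 cm.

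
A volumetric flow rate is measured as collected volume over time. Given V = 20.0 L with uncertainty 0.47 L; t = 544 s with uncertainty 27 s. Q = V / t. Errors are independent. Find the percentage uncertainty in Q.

5.49%

Products/powers → add relative errors in quadrature, weighted by exponent:
  (1·δV/V)² = (1×0.0235)² = 0.000552;  (-1·δt/t)² = (-1×0.0496)² = 0.00246
δQ/Q = √(0.00302) = 0.0549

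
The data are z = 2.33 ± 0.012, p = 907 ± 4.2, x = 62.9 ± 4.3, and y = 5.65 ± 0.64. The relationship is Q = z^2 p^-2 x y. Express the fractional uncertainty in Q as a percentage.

Each factor contributes (exponent × relative error)² to (δQ/Q)²:
  (2·δz/z)² = (2×0.00515)² = 0.000106;  (-2·δp/p)² = (-2×0.00463)² = 8.58e-05;  (1·δx/x)² = (1×0.0684)² = 0.00467;  (1·δy/y)² = (1×0.113)² = 0.0128
δQ/Q = √(0.0177) = 0.133

13.3%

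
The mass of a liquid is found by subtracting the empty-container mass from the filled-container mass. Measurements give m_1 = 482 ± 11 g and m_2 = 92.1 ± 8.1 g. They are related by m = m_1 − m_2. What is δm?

m is a linear combination, so absolute uncertainties add in quadrature:
  (δm_1)² = 121;  (δm_2)² = 65.6
δm = √(187) = 13.7 g

13.7 g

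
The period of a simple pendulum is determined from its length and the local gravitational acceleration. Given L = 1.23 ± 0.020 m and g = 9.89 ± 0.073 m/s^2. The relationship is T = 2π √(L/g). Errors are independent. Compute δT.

For a monomial T ∝ L^(1/2), g^(-1/2), fractional errors add in quadrature:
  (½·δL/L)² = (0.5×0.0163)² = 6.61e-05;  (−½·δg/g)² = (-0.5×0.00738)² = 1.36e-05
δT/T = √(7.97e-05) = 0.00893
T = 2.22 s, so δT = 0.00893 × 2.22 = 0.0198 s.

0.0198 s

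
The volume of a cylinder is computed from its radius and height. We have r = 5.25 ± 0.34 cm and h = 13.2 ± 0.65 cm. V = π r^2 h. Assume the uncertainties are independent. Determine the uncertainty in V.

158 cm^3

For a monomial V ∝ r^2, h, fractional errors add in quadrature:
  (2·δr/r)² = (2×0.0648)² = 0.0168;  (1·δh/h)² = (1×0.0492)² = 0.00242
δV/V = √(0.0192) = 0.139
V = 1140 cm^3, so δV = 0.139 × 1140 = 158 cm^3.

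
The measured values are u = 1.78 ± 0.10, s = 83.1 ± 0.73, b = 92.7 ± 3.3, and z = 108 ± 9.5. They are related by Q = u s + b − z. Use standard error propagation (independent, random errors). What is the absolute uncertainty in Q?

13.1

Let p = u·s = 148. δp/p = √((1·δu/u)² + (1·δs/s)²) = √(0.00316 + 7.72e-05) = 0.0569, so δp = 8.41.
Q = p + b − z: δQ = √(δp² + δb² + δz²) = √(70.7 + 10.9 + 90.2) = 13.1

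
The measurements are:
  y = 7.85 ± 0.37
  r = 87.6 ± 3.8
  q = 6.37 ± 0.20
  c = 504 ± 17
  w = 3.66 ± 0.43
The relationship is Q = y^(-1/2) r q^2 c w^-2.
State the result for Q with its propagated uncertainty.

47700 ± 12000

Since Q is a product/quotient, work with relative uncertainties:
  (−½·δy/y)² = (-0.5×0.0471)² = 0.000555;  (1·δr/r)² = (1×0.0434)² = 0.00188;  (2·δq/q)² = (2×0.0314)² = 0.00394;  (1·δc/c)² = (1×0.0337)² = 0.00114;  (-2·δw/w)² = (-2×0.117)² = 0.0552
δQ/Q = √(0.0627) = 0.250
Q = 47700, so δQ = 0.250 × 47700 = 12000.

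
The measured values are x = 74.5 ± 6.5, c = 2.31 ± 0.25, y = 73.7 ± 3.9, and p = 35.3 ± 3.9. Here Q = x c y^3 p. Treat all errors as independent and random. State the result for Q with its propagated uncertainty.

(2.43 ± 0.579) × 10^9

For a monomial Q ∝ x, c, y^3, p, fractional errors add in quadrature:
  (1·δx/x)² = (1×0.0872)² = 0.00761;  (1·δc/c)² = (1×0.108)² = 0.0117;  (3·δy/y)² = (3×0.0529)² = 0.0252;  (1·δp/p)² = (1×0.110)² = 0.0122
δQ/Q = √(0.0567) = 0.238
Q = 2.43e+09, so δQ = 0.238 × 2.43e+09 = 5.79e+08.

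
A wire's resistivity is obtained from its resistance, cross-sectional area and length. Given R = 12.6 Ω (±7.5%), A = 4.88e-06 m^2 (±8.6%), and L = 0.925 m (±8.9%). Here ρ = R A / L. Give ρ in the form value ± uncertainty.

(6.65 ± 0.962) × 10^-5 Ω·m

For a monomial ρ ∝ R, A, L^-1, fractional errors add in quadrature:
  (1·δR/R)² = (1×0.0750)² = 0.00562;  (1·δA/A)² = (1×0.0860)² = 0.00740;  (-1·δL/L)² = (-1×0.0890)² = 0.00792
δρ/ρ = √(0.0209) = 0.145
ρ = 6.65e-05 Ω·m, so δρ = 0.145 × 6.65e-05 = 9.62e-06 Ω·m.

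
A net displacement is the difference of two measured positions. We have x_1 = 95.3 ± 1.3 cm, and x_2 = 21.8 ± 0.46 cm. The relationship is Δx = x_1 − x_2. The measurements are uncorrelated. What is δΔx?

1.38 cm

Δx is a linear combination, so absolute uncertainties add in quadrature:
  (δx_1)² = 1.69;  (δx_2)² = 0.212
δΔx = √(1.90) = 1.38 cm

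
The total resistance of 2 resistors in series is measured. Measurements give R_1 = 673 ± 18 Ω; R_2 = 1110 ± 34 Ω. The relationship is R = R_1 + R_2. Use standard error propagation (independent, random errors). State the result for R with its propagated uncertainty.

Sums and differences: (δR)² = Σ (cᵢ δxᵢ)².
  (δR_1)² = 324;  (δR_2)² = 1160
δR = √(1480) = 38.5 Ω
R = 1780 Ω.

1780 ± 38.5 Ω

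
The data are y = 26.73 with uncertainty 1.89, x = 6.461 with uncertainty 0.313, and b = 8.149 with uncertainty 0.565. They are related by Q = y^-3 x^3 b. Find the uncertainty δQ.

0.0306

Since Q is a product/quotient, work with relative uncertainties:
  (-3·δy/y)² = (-3×0.0707)² = 0.0450;  (3·δx/x)² = (3×0.0484)² = 0.0211;  (1·δb/b)² = (1×0.0693)² = 0.00481
δQ/Q = √(0.0709) = 0.266
Q = 0.1151, so δQ = 0.266 × 0.1151 = 0.0306.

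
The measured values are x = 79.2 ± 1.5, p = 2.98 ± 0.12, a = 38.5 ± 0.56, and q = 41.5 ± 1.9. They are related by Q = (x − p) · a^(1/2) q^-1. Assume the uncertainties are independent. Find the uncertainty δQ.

0.574

Let u = x − p = 76.2. δu = √(δx² + δp²) = √(2.25 + 0.0144) = 1.50, so δu/u = 0.0197.
Q is then a monomial in u, a, q:
δQ/Q = √((δu/u)² + (½·δa/a)² + (-1·δq/q)²) = √(0.000390 + 5.29e-05 + 0.00210) = 0.0504
Q = 11.4, so δQ = 0.0504 × 11.4 = 0.574.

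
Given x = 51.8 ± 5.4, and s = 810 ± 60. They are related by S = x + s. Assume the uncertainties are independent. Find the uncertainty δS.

60.2

Sums and differences: (δS)² = Σ (cᵢ δxᵢ)².
  (δx)² = 29.2;  (δs)² = 3600
δS = √(3630) = 60.2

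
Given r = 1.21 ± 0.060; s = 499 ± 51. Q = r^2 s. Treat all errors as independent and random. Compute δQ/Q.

Q is a product of powers, so relative uncertainties combine in quadrature:
  (2·δr/r)² = (2×0.0496)² = 0.00984;  (1·δs/s)² = (1×0.102)² = 0.0104
δQ/Q = √(0.0203) = 0.142

0.142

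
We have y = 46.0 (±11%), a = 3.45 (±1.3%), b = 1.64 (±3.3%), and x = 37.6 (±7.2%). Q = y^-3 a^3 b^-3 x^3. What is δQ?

Relative error in a monomial: (δQ/Q)² = Σ (nᵢ · δxᵢ/xᵢ)².
  (-3·δy/y)² = (-3×0.110)² = 0.109;  (3·δa/a)² = (3×0.0130)² = 0.00152;  (-3·δb/b)² = (-3×0.0330)² = 0.00980;  (3·δx/x)² = (3×0.0720)² = 0.0467
δQ/Q = √(0.167) = 0.409
Q = 5.08, so δQ = 0.409 × 5.08 = 2.08.

2.08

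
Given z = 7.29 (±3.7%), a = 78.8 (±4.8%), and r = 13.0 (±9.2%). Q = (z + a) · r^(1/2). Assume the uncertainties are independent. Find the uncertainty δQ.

Let u = z + a = 86.1. δu = √(δz² + δa²) = √(0.0728 + 14.3) = 3.79, so δu/u = 0.0440.
Q is then a monomial in u, r:
δQ/Q = √((δu/u)² + (½·δr/r)²) = √(0.00194 + 0.00212) = 0.0637
Q = 310, so δQ = 0.0637 × 310 = 19.8.

19.8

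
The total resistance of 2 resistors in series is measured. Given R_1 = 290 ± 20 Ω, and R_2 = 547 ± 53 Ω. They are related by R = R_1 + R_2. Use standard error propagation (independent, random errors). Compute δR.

56.6 Ω

Absolute uncertainties add in quadrature for a linear combination:
  (δR_1)² = 400;  (δR_2)² = 2810
δR = √(3210) = 56.6 Ω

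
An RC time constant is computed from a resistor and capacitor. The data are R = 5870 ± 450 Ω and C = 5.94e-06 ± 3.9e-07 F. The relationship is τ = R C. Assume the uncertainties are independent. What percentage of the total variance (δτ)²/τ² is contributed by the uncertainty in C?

42.3%

(δτ/τ)² = (1·δR/R)² + (1·δC/C)²
  R term: (1×0.0767)² = 0.00588
  C term: (1×0.0657)² = 0.00431
Total = 0.0102. Share from C = 0.00431/0.0102 = 0.423.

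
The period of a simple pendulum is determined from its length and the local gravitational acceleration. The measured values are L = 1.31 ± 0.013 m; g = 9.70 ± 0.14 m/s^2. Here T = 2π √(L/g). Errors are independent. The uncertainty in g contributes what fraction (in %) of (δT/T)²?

67.9%

(δT/T)² = (½·δL/L)² + (−½·δg/g)²
  L term: (0.5×0.00992)² = 2.46e-05
  g term: (-0.5×0.0144)² = 5.21e-05
Total = 7.67e-05. Share from g = 5.21e-05/7.67e-05 = 0.679.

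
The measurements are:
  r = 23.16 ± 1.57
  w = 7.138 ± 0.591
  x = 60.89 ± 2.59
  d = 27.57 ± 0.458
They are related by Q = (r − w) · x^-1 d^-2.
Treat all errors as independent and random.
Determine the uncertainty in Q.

4.08e-05

Let u = r − w = 16.02. δu = √(δr² + δw²) = √(2.46 + 0.349) = 1.68, so δu/u = 0.105.
Q is then a monomial in u, x, d:
δQ/Q = √((δu/u)² + (-1·δx/x)² + (-2·δd/d)²) = √(0.0110 + 0.00181 + 0.00110) = 0.118
Q = 0.0003462, so δQ = 0.118 × 0.0003462 = 4.08e-05.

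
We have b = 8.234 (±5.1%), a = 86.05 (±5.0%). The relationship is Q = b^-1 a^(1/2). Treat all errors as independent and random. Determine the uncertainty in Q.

0.0640

Q is a product of powers, so relative uncertainties combine in quadrature:
  (-1·δb/b)² = (-1×0.0510)² = 0.00260;  (½·δa/a)² = (0.5×0.0500)² = 0.000625
δQ/Q = √(0.00323) = 0.0568
Q = 1.127, so δQ = 0.0568 × 1.127 = 0.0640.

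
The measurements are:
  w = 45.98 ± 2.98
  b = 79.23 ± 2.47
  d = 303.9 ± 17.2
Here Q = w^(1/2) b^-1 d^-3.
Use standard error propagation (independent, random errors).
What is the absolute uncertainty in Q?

For a monomial Q ∝ w^(1/2), b^-1, d^-3, fractional errors add in quadrature:
  (½·δw/w)² = (0.5×0.0648)² = 0.00105;  (-1·δb/b)² = (-1×0.0312)² = 0.000972;  (-3·δd/d)² = (-3×0.0566)² = 0.0288
δQ/Q = √(0.0309) = 0.176
Q = 3.049e-09, so δQ = 0.176 × 3.049e-09 = 5.36e-10.

5.36e-10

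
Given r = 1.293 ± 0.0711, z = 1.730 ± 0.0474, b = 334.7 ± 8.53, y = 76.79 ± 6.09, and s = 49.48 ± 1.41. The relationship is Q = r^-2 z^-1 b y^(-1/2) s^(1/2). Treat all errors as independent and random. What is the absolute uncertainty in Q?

11.5

Q is a product of powers, so relative uncertainties combine in quadrature:
  (-2·δr/r)² = (-2×0.0550)² = 0.0121;  (-1·δz/z)² = (-1×0.0274)² = 0.000751;  (1·δb/b)² = (1×0.0255)² = 0.000650;  (−½·δy/y)² = (-0.5×0.0793)² = 0.00157;  (½·δs/s)² = (0.5×0.0285)² = 0.000203
δQ/Q = √(0.0153) = 0.124
Q = 92.89, so δQ = 0.124 × 92.89 = 11.5.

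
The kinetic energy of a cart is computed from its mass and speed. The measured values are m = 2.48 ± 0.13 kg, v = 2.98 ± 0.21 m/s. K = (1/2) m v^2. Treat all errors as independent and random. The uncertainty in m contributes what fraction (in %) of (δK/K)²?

(δK/K)² = (1·δm/m)² + (2·δv/v)²
  m term: (1×0.0524)² = 0.00275
  v term: (2×0.0705)² = 0.0199
Total = 0.0226. Share from m = 0.00275/0.0226 = 0.122.

12.2%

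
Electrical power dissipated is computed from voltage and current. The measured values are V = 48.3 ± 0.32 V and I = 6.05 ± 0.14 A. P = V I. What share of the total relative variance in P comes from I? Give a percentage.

92.4%

(δP/P)² = (1·δV/V)² + (1·δI/I)²
  V term: (1×0.00663)² = 4.39e-05
  I term: (1×0.0231)² = 0.000535
Total = 0.000579. Share from I = 0.000535/0.000579 = 0.924.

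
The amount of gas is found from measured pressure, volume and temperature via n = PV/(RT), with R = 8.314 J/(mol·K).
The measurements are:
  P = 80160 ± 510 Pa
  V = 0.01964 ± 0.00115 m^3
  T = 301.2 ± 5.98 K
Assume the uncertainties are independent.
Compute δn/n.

Since n is a product/quotient, work with relative uncertainties:
  (1·δP/P)² = (1×0.00636)² = 4.05e-05;  (1·δV/V)² = (1×0.0586)² = 0.00343;  (-1·δT/T)² = (-1×0.0199)² = 0.000394
δn/n = √(0.00386) = 0.0622

0.0622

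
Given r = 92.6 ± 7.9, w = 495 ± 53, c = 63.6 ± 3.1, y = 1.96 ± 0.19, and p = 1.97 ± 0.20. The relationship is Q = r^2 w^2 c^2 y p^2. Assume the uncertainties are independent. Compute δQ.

Each factor contributes (exponent × relative error)² to (δQ/Q)²:
  (2·δr/r)² = (2×0.0853)² = 0.0291;  (2·δw/w)² = (2×0.107)² = 0.0459;  (2·δc/c)² = (2×0.0487)² = 0.00950;  (1·δy/y)² = (1×0.0969)² = 0.00940;  (2·δp/p)² = (2×0.102)² = 0.0412
δQ/Q = √(0.135) = 0.368
Q = 6.46e+13, so δQ = 0.368 × 6.46e+13 = 2.38e+13.

2.38e+13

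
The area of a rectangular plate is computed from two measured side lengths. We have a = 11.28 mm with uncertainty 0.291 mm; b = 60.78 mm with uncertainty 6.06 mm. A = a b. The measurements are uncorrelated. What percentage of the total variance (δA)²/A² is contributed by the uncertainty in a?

(δA/A)² = (1·δa/a)² + (1·δb/b)²
  a term: (1×0.0258)² = 0.000666
  b term: (1×0.0997)² = 0.00994
Total = 0.0106. Share from a = 0.000666/0.0106 = 0.0627.

6.27%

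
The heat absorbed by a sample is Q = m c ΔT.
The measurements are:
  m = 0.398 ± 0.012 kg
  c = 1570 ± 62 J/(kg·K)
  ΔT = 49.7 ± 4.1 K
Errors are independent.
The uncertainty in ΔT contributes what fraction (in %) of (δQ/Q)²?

(δQ/Q)² = (1·δm/m)² + (1·δc/c)² + (1·δΔT/ΔT)²
  m term: (1×0.0302)² = 0.000909
  c term: (1×0.0395)² = 0.00156
  ΔT term: (1×0.0825)² = 0.00681
Total = 0.00927. Share from ΔT = 0.00681/0.00927 = 0.734.

73.4%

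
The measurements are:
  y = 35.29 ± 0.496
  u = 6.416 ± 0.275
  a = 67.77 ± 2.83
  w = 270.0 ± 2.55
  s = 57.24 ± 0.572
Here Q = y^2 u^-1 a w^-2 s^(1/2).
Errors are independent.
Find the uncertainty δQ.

0.0941

Each factor contributes (exponent × relative error)² to (δQ/Q)²:
  (2·δy/y)² = (2×0.0141)² = 0.000790;  (-1·δu/u)² = (-1×0.0429)² = 0.00184;  (1·δa/a)² = (1×0.0418)² = 0.00174;  (-2·δw/w)² = (-2×0.00944)² = 0.000357;  (½·δs/s)² = (0.5×0.00999)² = 2.5e-05
δQ/Q = √(0.00475) = 0.0689
Q = 1.365, so δQ = 0.0689 × 1.365 = 0.0941.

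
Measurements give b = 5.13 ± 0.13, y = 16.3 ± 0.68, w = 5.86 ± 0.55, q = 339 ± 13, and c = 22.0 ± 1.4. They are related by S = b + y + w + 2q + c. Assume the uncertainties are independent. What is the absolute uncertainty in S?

Absolute uncertainties add in quadrature for a linear combination:
  (δb)² = 0.0169;  (δy)² = 0.462;  (δw)² = 0.303;  (2·δq)² = 676;  (δc)² = 1.96
δS = √(679) = 26.1

26.1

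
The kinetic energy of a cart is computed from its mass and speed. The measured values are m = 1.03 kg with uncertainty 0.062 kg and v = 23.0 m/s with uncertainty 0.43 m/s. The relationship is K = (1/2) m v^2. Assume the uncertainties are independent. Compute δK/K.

Products/powers → add relative errors in quadrature, weighted by exponent:
  (1·δm/m)² = (1×0.0602)² = 0.00362;  (2·δv/v)² = (2×0.0187)² = 0.00140
δK/K = √(0.00502) = 0.0709

0.0709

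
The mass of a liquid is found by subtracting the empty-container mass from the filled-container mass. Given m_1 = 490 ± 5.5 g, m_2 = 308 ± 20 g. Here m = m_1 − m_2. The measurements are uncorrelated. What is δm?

m is a linear combination, so absolute uncertainties add in quadrature:
  (δm_1)² = 30.2;  (δm_2)² = 400
δm = √(430) = 20.7 g

20.7 g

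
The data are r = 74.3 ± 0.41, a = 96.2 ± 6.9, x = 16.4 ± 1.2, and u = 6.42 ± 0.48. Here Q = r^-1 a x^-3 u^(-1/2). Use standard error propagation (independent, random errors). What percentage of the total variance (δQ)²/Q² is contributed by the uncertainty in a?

9.40%

(δQ/Q)² = (-1·δr/r)² + (1·δa/a)² + (-3·δx/x)² + (−½·δu/u)²
  r term: (-1×0.00552)² = 3.05e-05
  a term: (1×0.0717)² = 0.00514
  x term: (-3×0.0732)² = 0.0482
  u term: (-0.5×0.0748)² = 0.00140
Total = 0.0548. Share from a = 0.00514/0.0548 = 0.0940.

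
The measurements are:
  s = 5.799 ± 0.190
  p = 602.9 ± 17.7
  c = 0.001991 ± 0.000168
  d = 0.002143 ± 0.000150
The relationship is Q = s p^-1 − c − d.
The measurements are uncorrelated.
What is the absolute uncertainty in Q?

Let w = s·p^-1 = 0.009619. δw/w = √((1·δs/s)² + (-1·δp/p)²) = √(0.00107 + 0.000862) = 0.0440, so δw = 0.000423.
Q = w − c − d: δQ = √(δw² + δc² + δd²) = √(1.79e-07 + 2.82e-08 + 2.25e-08) = 0.000479

0.000479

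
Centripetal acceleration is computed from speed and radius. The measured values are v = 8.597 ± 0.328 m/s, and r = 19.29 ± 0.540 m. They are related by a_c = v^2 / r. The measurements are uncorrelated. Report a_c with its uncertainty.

For a monomial a_c ∝ v^2, r^-1, fractional errors add in quadrature:
  (2·δv/v)² = (2×0.0382)² = 0.00582;  (-1·δr/r)² = (-1×0.0280)² = 0.000784
δa_c/a_c = √(0.00661) = 0.0813
a_c = 3.831 m/s^2, so δa_c = 0.0813 × 3.831 = 0.311 m/s^2.

3.831 ± 0.311 m/s^2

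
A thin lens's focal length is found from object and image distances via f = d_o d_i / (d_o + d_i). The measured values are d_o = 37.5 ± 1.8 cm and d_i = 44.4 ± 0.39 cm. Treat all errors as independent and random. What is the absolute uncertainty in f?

0.535 cm

∂f/∂d_o = (d_i/(d_o+d_i))² = 0.294;  ∂f/∂d_i = (d_o/(d_o+d_i))² = 0.210
δf = √((∂f/∂d_o · δd_o)² + (∂f/∂d_i · δd_i)²) = √(0.280 + 0.00669) = 0.535 cm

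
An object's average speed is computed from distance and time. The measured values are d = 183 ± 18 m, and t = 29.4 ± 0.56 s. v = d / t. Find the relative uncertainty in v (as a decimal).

For a monomial v ∝ d, t^-1, fractional errors add in quadrature:
  (1·δd/d)² = (1×0.0984)² = 0.00967;  (-1·δt/t)² = (-1×0.0190)² = 0.000363
δv/v = √(0.0100) = 0.100

0.100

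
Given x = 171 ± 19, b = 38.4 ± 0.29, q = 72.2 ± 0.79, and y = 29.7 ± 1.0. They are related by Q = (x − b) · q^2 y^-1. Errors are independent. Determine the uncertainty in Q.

Let u = x − b = 133. δu = √(δx² + δb²) = √(361 + 0.0841) = 19.0, so δu/u = 0.143.
Q is then a monomial in u, q, y:
δQ/Q = √((δu/u)² + (2·δq/q)² + (-1·δy/y)²) = √(0.0205 + 0.000479 + 0.00113) = 0.149
Q = 23300, so δQ = 0.149 × 23300 = 3460.

3460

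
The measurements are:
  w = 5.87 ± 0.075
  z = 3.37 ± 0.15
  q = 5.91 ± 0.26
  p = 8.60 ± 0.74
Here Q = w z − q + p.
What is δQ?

Let h = w·z = 19.8. δh/h = √((1·δw/w)² + (1·δz/z)²) = √(0.000163 + 0.00198) = 0.0463, so δh = 0.916.
Q = h − q + p: δQ = √(δh² + δq² + δp²) = √(0.839 + 0.0676 + 0.548) = 1.21

1.21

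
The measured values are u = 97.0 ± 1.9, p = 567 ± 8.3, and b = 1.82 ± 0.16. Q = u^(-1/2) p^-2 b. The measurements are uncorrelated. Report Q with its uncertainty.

Q is a product of powers, so relative uncertainties combine in quadrature:
  (−½·δu/u)² = (-0.5×0.0196)² = 9.59e-05;  (-2·δp/p)² = (-2×0.0146)² = 0.000857;  (1·δb/b)² = (1×0.0879)² = 0.00773
δQ/Q = √(0.00868) = 0.0932
Q = 5.75e-07, so δQ = 0.0932 × 5.75e-07 = 5.36e-08.

(5.75 ± 0.536) × 10^-7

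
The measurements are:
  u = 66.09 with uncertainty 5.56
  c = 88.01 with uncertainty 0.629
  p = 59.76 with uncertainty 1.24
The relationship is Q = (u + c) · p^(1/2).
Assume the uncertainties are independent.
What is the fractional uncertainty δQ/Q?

Let w = u + c = 154.1. δw = √(δu² + δc²) = √(30.9 + 0.396) = 5.60, so δw/w = 0.0363.
Q is then a monomial in w, p:
δQ/Q = √((δw/w)² + (½·δp/p)²) = √(0.00132 + 0.000108) = 0.0378

0.0378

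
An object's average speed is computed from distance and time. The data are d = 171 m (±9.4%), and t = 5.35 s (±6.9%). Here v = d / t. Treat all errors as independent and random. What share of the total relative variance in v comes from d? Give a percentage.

(δv/v)² = (1·δd/d)² + (-1·δt/t)²
  d term: (1×0.0940)² = 0.00884
  t term: (-1×0.0690)² = 0.00476
Total = 0.0136. Share from d = 0.00884/0.0136 = 0.650.

65.0%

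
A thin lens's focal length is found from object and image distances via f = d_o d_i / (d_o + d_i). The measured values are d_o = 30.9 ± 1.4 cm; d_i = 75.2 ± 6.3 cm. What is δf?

∂f/∂d_o = (d_i/(d_o+d_i))² = 0.502;  ∂f/∂d_i = (d_o/(d_o+d_i))² = 0.0848
δf = √((∂f/∂d_o · δd_o)² + (∂f/∂d_i · δd_i)²) = √(0.495 + 0.286) = 0.883 cm

0.883 cm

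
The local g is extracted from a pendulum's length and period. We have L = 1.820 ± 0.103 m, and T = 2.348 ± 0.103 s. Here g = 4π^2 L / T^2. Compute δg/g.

g is a product of powers, so relative uncertainties combine in quadrature:
  (1·δL/L)² = (1×0.0566)² = 0.00320;  (-2·δT/T)² = (-2×0.0439)² = 0.00770
δg/g = √(0.0109) = 0.104

0.104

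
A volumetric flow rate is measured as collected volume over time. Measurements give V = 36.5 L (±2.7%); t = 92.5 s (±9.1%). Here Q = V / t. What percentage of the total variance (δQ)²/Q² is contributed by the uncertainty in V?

8.09%

(δQ/Q)² = (1·δV/V)² + (-1·δt/t)²
  V term: (1×0.0270)² = 0.000729
  t term: (-1×0.0910)² = 0.00828
Total = 0.00901. Share from V = 0.000729/0.00901 = 0.0809.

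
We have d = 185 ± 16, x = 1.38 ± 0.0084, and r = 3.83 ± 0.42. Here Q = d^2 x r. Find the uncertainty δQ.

37100

Q is a product of powers, so relative uncertainties combine in quadrature:
  (2·δd/d)² = (2×0.0865)² = 0.0299;  (1·δx/x)² = (1×0.00609)² = 3.71e-05;  (1·δr/r)² = (1×0.110)² = 0.0120
δQ/Q = √(0.0420) = 0.205
Q = 1.81e+05, so δQ = 0.205 × 1.81e+05 = 37100.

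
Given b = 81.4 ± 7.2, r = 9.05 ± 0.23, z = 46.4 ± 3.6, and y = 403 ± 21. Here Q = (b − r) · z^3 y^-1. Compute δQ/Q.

Let u = b − r = 72.4. δu = √(δb² + δr²) = √(51.8 + 0.0529) = 7.20, so δu/u = 0.0996.
Q is then a monomial in u, z, y:
δQ/Q = √((δu/u)² + (3·δz/z)² + (-1·δy/y)²) = √(0.00991 + 0.0542 + 0.00272) = 0.258

0.258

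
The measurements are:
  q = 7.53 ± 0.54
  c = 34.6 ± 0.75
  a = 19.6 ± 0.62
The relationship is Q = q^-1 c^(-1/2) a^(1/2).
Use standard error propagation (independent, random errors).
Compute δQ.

0.00742

Products/powers → add relative errors in quadrature, weighted by exponent:
  (-1·δq/q)² = (-1×0.0717)² = 0.00514;  (−½·δc/c)² = (-0.5×0.0217)² = 0.000117;  (½·δa/a)² = (0.5×0.0316)² = 0.000250
δQ/Q = √(0.00551) = 0.0742
Q = 0.1000, so δQ = 0.0742 × 0.1000 = 0.00742.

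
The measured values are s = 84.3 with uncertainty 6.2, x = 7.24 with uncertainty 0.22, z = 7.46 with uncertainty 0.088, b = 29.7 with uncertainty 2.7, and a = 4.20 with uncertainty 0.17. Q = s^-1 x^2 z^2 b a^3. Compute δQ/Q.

For a monomial Q ∝ s^-1, x^2, z^2, b, a^3, fractional errors add in quadrature:
  (-1·δs/s)² = (-1×0.0735)² = 0.00541;  (2·δx/x)² = (2×0.0304)² = 0.00369;  (2·δz/z)² = (2×0.0118)² = 0.000557;  (1·δb/b)² = (1×0.0909)² = 0.00826;  (3·δa/a)² = (3×0.0405)² = 0.0147
δQ/Q = √(0.0327) = 0.181

0.181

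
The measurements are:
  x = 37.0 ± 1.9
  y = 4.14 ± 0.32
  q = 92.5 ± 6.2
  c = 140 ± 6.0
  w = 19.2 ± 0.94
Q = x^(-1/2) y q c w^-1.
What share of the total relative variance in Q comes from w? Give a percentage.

15.6%

(δQ/Q)² = (−½·δx/x)² + (1·δy/y)² + (1·δq/q)² + (1·δc/c)² + (-1·δw/w)²
  x term: (-0.5×0.0514)² = 0.000659
  y term: (1×0.0773)² = 0.00597
  q term: (1×0.0670)² = 0.00449
  c term: (1×0.0429)² = 0.00184
  w term: (-1×0.0490)² = 0.00240
Total = 0.0154. Share from w = 0.00240/0.0154 = 0.156.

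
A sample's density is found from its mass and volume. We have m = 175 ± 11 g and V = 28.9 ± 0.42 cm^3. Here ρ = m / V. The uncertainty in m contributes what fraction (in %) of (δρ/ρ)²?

94.9%

(δρ/ρ)² = (1·δm/m)² + (-1·δV/V)²
  m term: (1×0.0629)² = 0.00395
  V term: (-1×0.0145)² = 0.000211
Total = 0.00416. Share from m = 0.00395/0.00416 = 0.949.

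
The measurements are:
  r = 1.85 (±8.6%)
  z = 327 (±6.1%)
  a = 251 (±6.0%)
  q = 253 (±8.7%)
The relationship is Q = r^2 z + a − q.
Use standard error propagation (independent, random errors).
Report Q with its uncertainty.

1120 ± 206

Let p = r^2·z = 1120. δp/p = √((2·δr/r)² + (1·δz/z)²) = √(0.0296 + 0.00372) = 0.182, so δp = 204.
Q = p + a − q: δQ = √(δp² + δa² + δq²) = √(41700 + 227 + 484) = 206
Q = 1120.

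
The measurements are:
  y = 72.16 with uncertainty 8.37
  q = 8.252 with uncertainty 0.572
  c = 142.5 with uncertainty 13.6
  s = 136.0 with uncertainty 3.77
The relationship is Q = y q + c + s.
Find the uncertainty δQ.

81.7

Let p = y·q = 595.5. δp/p = √((1·δy/y)² + (1·δq/q)²) = √(0.0135 + 0.00480) = 0.135, so δp = 80.5.
Q = p + c + s: δQ = √(δp² + δc² + δs²) = √(6470 + 185 + 14.2) = 81.7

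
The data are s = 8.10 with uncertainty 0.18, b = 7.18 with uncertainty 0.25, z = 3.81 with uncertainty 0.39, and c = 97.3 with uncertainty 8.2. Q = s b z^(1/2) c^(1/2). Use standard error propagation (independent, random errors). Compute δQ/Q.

Since Q is a product/quotient, work with relative uncertainties:
  (1·δs/s)² = (1×0.0222)² = 0.000494;  (1·δb/b)² = (1×0.0348)² = 0.00121;  (½·δz/z)² = (0.5×0.102)² = 0.00262;  (½·δc/c)² = (0.5×0.0843)² = 0.00178
δQ/Q = √(0.00610) = 0.0781

0.0781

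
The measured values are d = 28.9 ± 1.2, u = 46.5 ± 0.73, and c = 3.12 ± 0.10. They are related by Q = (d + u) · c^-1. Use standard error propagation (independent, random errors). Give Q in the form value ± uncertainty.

24.2 ± 0.896

Let w = d + u = 75.4. δw = √(δd² + δu²) = √(1.44 + 0.533) = 1.40, so δw/w = 0.0186.
Q is then a monomial in w, c:
δQ/Q = √((δw/w)² + (-1·δc/c)²) = √(0.000347 + 0.00103) = 0.0371
Q = 24.2, so δQ = 0.0371 × 24.2 = 0.896.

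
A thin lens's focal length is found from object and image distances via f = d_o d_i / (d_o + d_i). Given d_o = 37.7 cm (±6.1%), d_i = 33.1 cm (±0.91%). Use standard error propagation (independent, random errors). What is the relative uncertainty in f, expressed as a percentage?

∂f/∂d_o = (d_i/(d_o+d_i))² = 0.219;  ∂f/∂d_i = (d_o/(d_o+d_i))² = 0.284
δf = √((∂f/∂d_o · δd_o)² + (∂f/∂d_i · δd_i)²) = √(0.253 + 0.00729) = 0.510 cm
f = 17.6 cm, so δf/f = 0.510/17.6 = 0.0289.

2.89%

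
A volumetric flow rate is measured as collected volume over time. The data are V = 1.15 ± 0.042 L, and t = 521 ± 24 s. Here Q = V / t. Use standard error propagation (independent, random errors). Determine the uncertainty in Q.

0.000130 L/s

Each factor contributes (exponent × relative error)² to (δQ/Q)²:
  (1·δV/V)² = (1×0.0365)² = 0.00133;  (-1·δt/t)² = (-1×0.0461)² = 0.00212
δQ/Q = √(0.00346) = 0.0588
Q = 0.00221 L/s, so δQ = 0.0588 × 0.00221 = 0.000130 L/s.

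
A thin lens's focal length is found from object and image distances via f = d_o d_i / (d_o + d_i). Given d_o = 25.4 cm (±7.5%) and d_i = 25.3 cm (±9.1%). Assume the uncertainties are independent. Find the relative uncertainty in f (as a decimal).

∂f/∂d_o = (d_i/(d_o+d_i))² = 0.249;  ∂f/∂d_i = (d_o/(d_o+d_i))² = 0.251
δf = √((∂f/∂d_o · δd_o)² + (∂f/∂d_i · δd_i)²) = √(0.225 + 0.334) = 0.748 cm
f = 12.7 cm, so δf/f = 0.748/12.7 = 0.0590.

0.0590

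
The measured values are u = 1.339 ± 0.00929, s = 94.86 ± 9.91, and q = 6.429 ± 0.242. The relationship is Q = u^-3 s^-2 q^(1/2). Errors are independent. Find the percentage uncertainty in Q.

21.1%

For a monomial Q ∝ u^-3, s^-2, q^(1/2), fractional errors add in quadrature:
  (-3·δu/u)² = (-3×0.00694)² = 0.000433;  (-2·δs/s)² = (-2×0.104)² = 0.0437;  (½·δq/q)² = (0.5×0.0376)² = 0.000354
δQ/Q = √(0.0444) = 0.211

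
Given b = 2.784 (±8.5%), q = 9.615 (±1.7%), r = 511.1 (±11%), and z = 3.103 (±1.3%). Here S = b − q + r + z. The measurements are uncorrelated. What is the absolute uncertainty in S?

56.2

For a sum/difference, combine absolute errors in quadrature:
  (δb)² = 0.0560;  (δq)² = 0.0267;  (δr)² = 3160;  (δz)² = 0.00163
δS = √(3160) = 56.2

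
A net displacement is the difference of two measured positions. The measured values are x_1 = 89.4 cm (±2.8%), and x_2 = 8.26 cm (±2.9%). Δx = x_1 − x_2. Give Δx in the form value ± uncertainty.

Absolute uncertainties add in quadrature for a linear combination:
  (δx_1)² = 6.27;  (δx_2)² = 0.0574
δΔx = √(6.32) = 2.51 cm
Δx = 81.1 cm.

81.1 ± 2.51 cm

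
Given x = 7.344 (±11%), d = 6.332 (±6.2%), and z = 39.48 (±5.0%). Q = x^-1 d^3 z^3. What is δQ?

Products/powers → add relative errors in quadrature, weighted by exponent:
  (-1·δx/x)² = (-1×0.110)² = 0.0121;  (3·δd/d)² = (3×0.0620)² = 0.0346;  (3·δz/z)² = (3×0.0500)² = 0.0225
δQ/Q = √(0.0692) = 0.263
Q = 2.127e+06, so δQ = 0.263 × 2.127e+06 = 5.6e+05.

5.6e+05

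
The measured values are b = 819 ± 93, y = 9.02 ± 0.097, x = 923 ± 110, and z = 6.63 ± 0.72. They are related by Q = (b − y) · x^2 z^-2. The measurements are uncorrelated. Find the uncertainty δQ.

Let u = b − y = 810. δu = √(δb² + δy²) = √(8650 + 0.00941) = 93.0, so δu/u = 0.115.
Q is then a monomial in u, x, z:
δQ/Q = √((δu/u)² + (2·δx/x)² + (-2·δz/z)²) = √(0.0132 + 0.0568 + 0.0472) = 0.342
Q = 1.57e+07, so δQ = 0.342 × 1.57e+07 = 5.37e+06.

5.37e+06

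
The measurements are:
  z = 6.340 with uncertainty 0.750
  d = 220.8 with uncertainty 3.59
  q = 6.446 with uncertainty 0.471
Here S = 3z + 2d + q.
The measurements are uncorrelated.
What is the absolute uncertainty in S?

7.54

For a sum/difference, combine absolute errors in quadrature:
  (3·δz)² = 5.06;  (2·δd)² = 51.6;  (δq)² = 0.222
δS = √(56.8) = 7.54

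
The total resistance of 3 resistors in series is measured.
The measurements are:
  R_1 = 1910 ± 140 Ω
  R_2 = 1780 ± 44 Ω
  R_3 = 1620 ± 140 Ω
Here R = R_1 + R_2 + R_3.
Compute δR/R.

Sums and differences: (δR)² = Σ (cᵢ δxᵢ)².
  (δR_1)² = 19600;  (δR_2)² = 1940;  (δR_3)² = 19600
δR = √(41100) = 203 Ω
R = 5310 Ω, so δR/R = 203/5310 = 0.0382.

0.0382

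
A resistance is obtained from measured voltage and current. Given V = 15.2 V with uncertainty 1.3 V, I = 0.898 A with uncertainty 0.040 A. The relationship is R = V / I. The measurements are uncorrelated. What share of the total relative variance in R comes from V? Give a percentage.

78.7%

(δR/R)² = (1·δV/V)² + (-1·δI/I)²
  V term: (1×0.0855)² = 0.00731
  I term: (-1×0.0445)² = 0.00198
Total = 0.00930. Share from V = 0.00731/0.00930 = 0.787.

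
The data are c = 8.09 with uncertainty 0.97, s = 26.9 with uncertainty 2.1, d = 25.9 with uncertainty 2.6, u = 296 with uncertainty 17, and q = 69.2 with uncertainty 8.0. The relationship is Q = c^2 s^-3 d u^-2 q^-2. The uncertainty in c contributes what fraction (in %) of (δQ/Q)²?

(δQ/Q)² = (2·δc/c)² + (-3·δs/s)² + (1·δd/d)² + (-2·δu/u)² + (-2·δq/q)²
  c term: (2×0.120)² = 0.0575
  s term: (-3×0.0781)² = 0.0548
  d term: (1×0.100)² = 0.0101
  u term: (-2×0.0574)² = 0.0132
  q term: (-2×0.116)² = 0.0535
Total = 0.189. Share from c = 0.0575/0.189 = 0.304.

30.4%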